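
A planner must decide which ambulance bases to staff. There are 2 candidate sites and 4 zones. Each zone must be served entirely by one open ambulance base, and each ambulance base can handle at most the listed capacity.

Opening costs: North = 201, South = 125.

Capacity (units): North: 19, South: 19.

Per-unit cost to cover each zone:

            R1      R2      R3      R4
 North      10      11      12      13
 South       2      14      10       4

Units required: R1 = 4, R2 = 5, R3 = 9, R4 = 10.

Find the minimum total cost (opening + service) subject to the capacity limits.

Minimum total cost: 537

Open {North, South}: R1→South 2·4=8, R2→North 11·5=55, R3→North 12·9=108, R4→South 4·10=40.
Loads: North carries 14/19, South carries 14/19. Service 211; fixed 326; total 537.
Next best feasible plan costs 551.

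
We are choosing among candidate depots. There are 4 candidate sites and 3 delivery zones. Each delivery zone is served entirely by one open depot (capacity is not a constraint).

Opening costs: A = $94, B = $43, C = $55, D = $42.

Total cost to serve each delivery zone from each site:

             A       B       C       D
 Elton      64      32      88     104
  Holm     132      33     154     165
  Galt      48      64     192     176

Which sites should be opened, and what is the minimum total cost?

For any fixed open set, each delivery zone goes to its cheapest open site; total = fixed + service.
{B}: Elton→B 32, Holm→B 33, Galt→B 64. Service 129; fixed 43; total 172.
{B, D}: service 129 + fixed 85 = 214
{B, C}: service 129 + fixed 98 = 227
{A, B, C, D}: service 113 + fixed 234 = 347
(All 15 nonempty subsets were checked; B only is lowest.)

Open B only; minimum total cost 172.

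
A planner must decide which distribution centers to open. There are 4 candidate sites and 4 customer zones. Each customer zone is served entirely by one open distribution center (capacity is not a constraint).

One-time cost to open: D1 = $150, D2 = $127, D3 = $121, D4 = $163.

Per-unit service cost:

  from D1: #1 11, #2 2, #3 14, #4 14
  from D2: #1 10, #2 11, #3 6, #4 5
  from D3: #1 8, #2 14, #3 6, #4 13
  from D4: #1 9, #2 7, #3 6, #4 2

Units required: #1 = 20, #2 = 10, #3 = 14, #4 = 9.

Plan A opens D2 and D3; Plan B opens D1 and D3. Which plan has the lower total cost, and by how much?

Plan A is cheaper by 5.

Plan A: {D2, D3}: #1→D3 8·20=160, #2→D2 11·10=110, #3→D2 6·14=84, #4→D2 5·9=45. Service 399; fixed 248; total 647.
Plan B: {D1, D3}: #1→D3 8·20=160, #2→D1 2·10=20, #3→D3 6·14=84, #4→D3 13·9=117. Service 381; fixed 271; total 652.
Difference: |647 − 652| = 5.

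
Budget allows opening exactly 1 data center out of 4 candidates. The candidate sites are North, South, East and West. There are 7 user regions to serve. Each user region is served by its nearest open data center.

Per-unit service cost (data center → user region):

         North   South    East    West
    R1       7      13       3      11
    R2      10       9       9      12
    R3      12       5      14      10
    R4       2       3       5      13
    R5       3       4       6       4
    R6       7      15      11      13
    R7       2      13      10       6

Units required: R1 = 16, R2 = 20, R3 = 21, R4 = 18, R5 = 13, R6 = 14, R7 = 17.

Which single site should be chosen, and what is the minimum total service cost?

With exactly 1 open, each user region uses its cheapest among the chosen.
{North}: R1→North 7·16=112, R2→North 10·20=200, R3→North 12·21=252, R4→North 2·18=36, R5→North 3·13=39, R6→North 7·14=98, R7→North 2·17=34. Service cost 771.
{East}: service cost 1014
{South}: service cost 1030
Among all 4 size-1 choices, {North} is lowest.

Choose North only; total service cost 771.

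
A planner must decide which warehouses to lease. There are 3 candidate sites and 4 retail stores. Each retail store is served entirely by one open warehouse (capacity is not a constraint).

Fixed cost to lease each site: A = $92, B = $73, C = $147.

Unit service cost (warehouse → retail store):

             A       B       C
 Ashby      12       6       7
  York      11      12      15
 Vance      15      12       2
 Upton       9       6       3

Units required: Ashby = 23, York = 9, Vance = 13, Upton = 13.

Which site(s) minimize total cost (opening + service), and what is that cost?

Open C only; minimum total cost 508.

For any fixed open set, each retail store goes to its cheapest open site; total = fixed + service.
{C}: Ashby→C 7·23=161, York→C 15·9=135, Vance→C 2·13=26, Upton→C 3·13=39. Service 361; fixed 147; total 508.
{B, C}: service 311 + fixed 220 = 531
{B}: service 480 + fixed 73 = 553
{A, B, C}: Ashby→B 6·23=138, York→A 11·9=99, Vance→C 2·13=26, Upton→C 3·13=39. Service 302; fixed 312; total 614.
No other subset beats 508.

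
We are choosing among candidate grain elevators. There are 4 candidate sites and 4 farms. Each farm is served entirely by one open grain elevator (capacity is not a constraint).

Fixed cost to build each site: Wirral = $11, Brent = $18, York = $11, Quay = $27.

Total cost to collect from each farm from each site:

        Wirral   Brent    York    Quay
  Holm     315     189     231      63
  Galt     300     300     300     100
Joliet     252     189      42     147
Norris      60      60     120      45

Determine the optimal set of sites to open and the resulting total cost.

Open York and Quay; minimum total cost 288.

For any fixed open set, each farm goes to its cheapest open site; total = fixed + service.
{York, Quay}: Holm→Quay 63, Galt→Quay 100, Joliet→York 42, Norris→Quay 45. Service 250; fixed 38; total 288.
{Wirral, York, Quay}: Holm→Quay 63, Galt→Quay 100, Joliet→York 42, Norris→Quay 45. Service 250; fixed 49; total 299.
{Brent, York, Quay}: Holm→Quay 63, Galt→Quay 100, Joliet→York 42, Norris→Quay 45. Service 250; fixed 56; total 306.
{Wirral, Brent, York, Quay}: service 250 + fixed 67 = 317
No other subset beats 288.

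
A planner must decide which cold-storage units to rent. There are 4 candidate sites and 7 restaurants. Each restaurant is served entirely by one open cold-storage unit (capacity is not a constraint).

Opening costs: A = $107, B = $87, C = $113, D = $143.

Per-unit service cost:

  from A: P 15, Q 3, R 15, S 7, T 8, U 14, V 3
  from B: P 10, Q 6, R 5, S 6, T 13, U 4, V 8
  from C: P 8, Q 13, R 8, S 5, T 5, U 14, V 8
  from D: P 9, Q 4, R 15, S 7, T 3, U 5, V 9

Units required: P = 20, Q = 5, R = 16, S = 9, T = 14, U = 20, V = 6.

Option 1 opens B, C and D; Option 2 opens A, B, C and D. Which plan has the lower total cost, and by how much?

Option 1 is cheaper by 72.

Option 1: {B, C, D}: P→C 8·20=160, Q→D 4·5=20, R→B 5·16=80, S→C 5·9=45, T→D 3·14=42, U→B 4·20=80, V→B 8·6=48. Service 475; fixed 343; total 818.
Option 2: {A, B, C, D}: P→C 8·20=160, Q→A 3·5=15, R→B 5·16=80, S→C 5·9=45, T→D 3·14=42, U→B 4·20=80, V→A 3·6=18. Service 440; fixed 450; total 890.
Difference: |818 − 890| = 72.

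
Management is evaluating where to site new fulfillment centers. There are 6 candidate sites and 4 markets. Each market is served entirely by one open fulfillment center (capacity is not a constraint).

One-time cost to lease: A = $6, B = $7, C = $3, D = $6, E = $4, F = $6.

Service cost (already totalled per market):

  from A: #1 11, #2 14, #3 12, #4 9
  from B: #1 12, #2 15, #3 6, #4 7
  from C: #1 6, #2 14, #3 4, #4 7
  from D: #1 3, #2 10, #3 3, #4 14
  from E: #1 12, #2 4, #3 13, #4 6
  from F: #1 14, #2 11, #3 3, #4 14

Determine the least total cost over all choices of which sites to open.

Minimum total cost: 26

For any fixed open set, each market goes to its cheapest open site; total = fixed + service.
{D, E}: #1→D 3, #2→E 4, #3→D 3, #4→E 6. Service 16; fixed 10; total 26.
{C, E}: service 20 + fixed 7 = 27
{C, D, E}: #1→D 3, #2→E 4, #3→D 3, #4→E 6. Service 16; fixed 13; total 29.
{A, B, C, D, E, F}: #1→D 3, #2→E 4, #3→D 3, #4→E 6. Service 16; fixed 32; total 48.
No other subset beats 26.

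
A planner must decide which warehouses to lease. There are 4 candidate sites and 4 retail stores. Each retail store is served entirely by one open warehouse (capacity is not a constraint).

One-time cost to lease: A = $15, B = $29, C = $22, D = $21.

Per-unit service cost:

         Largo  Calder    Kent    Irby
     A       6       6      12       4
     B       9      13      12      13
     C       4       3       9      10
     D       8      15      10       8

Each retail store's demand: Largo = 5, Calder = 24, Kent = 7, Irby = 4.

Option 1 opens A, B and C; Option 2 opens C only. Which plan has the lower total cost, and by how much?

Option 1: {A, B, C}: Largo→C 4·5=20, Calder→C 3·24=72, Kent→C 9·7=63, Irby→A 4·4=16. Service 171; fixed 66; total 237.
Option 2: {C}: Largo→C 4·5=20, Calder→C 3·24=72, Kent→C 9·7=63, Irby→C 10·4=40. Service 195; fixed 22; total 217.
Difference: |237 − 217| = 20.

Option 2 is cheaper by 20.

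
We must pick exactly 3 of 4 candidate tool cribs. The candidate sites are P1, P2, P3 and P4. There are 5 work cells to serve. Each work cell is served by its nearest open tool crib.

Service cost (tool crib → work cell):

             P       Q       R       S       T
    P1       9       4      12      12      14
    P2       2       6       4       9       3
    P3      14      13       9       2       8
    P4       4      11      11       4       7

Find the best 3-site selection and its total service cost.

Choose P1, P2 and P3; total service cost 15.

With exactly 3 open, each work cell uses its cheapest among the chosen.
{P1, P2, P3}: P→P2 2, Q→P1 4, R→P2 4, S→P3 2, T→P2 3. Service cost 15.
{P1, P2, P4}: service cost 17
{P2, P3, P4}: service cost 17
Among all 4 size-3 choices, {P1, P2, P3} is lowest.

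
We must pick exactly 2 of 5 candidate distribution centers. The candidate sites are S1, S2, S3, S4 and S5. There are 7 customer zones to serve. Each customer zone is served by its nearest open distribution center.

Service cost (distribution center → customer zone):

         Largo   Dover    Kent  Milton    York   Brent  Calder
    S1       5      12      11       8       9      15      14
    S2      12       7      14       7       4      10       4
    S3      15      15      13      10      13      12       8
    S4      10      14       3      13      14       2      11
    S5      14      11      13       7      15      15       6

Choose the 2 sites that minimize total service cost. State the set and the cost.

With exactly 2 open, each customer zone uses its cheapest among the chosen.
{S2, S4}: Largo→S4 10, Dover→S2 7, Kent→S4 3, Milton→S2 7, York→S2 4, Brent→S4 2, Calder→S2 4. Service cost 37.
{S1, S2}: service cost 48
{S1, S4}: service cost 50
Among all 10 size-2 choices, {S2, S4} is lowest.

Choose S2 and S4; total service cost 37.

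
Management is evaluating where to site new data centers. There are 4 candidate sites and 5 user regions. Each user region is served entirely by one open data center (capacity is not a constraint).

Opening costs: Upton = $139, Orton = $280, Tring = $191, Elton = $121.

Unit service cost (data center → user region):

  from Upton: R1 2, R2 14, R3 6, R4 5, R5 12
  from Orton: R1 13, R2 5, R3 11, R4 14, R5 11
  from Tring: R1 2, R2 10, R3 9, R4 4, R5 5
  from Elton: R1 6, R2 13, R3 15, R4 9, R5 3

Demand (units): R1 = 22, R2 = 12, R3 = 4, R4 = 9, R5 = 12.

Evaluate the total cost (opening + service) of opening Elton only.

Total cost: 586

Each user region is assigned to its cheapest site among the open ones.
{Elton}: R1→Elton 6·22=132, R2→Elton 13·12=156, R3→Elton 15·4=60, R4→Elton 9·9=81, R5→Elton 3·12=36. Service 465; fixed 121; total 586.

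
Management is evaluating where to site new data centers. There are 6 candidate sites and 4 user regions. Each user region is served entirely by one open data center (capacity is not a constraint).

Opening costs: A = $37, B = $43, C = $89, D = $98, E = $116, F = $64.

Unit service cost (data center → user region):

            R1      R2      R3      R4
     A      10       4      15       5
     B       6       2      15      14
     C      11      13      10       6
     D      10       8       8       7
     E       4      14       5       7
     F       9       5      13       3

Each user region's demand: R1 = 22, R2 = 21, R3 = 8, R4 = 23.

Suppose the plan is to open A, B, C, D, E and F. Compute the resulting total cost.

Total cost: 686

Each user region is assigned to its cheapest site among the open ones.
{A, B, C, D, E, F}: R1→E 4·22=88, R2→B 2·21=42, R3→E 5·8=40, R4→F 3·23=69. Service 239; fixed 447; total 686.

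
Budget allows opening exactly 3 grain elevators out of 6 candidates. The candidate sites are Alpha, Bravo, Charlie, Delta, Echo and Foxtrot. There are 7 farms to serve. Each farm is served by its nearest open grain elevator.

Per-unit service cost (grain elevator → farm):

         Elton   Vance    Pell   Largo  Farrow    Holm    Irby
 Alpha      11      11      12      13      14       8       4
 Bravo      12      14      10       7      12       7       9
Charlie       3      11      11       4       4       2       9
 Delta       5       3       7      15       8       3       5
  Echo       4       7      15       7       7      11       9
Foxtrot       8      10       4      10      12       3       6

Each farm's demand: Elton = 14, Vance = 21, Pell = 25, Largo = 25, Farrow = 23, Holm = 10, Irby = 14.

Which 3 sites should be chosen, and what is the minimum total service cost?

Choose Charlie, Delta and Foxtrot; total service cost 487.

With exactly 3 open, each farm uses its cheapest among the chosen.
{Charlie, Delta, Foxtrot}: Elton→Charlie 3·14=42, Vance→Delta 3·21=63, Pell→Foxtrot 4·25=100, Largo→Charlie 4·25=100, Farrow→Charlie 4·23=92, Holm→Charlie 2·10=20, Irby→Delta 5·14=70. Service cost 487.
{Alpha, Charlie, Delta}: service cost 548
{Bravo, Charlie, Delta}: service cost 562
Among all 20 size-3 choices, {Charlie, Delta, Foxtrot} is lowest.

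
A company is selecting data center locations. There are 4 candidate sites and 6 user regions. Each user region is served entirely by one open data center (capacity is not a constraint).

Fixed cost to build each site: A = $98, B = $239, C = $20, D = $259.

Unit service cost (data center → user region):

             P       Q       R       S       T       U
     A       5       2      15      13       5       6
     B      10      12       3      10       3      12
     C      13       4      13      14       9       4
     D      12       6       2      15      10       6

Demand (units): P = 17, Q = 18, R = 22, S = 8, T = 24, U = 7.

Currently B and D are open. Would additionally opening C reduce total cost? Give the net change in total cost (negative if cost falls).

Yes — net change −30 (cost falls by 30).

Current service cost with {B, D}: 516.
Adding C: each user region re-picks its cheapest; new service cost 466, saving 50.
Extra fixed cost: 20. Net change = 20 − 50 = -30.
(Totals: 1014 → 984.)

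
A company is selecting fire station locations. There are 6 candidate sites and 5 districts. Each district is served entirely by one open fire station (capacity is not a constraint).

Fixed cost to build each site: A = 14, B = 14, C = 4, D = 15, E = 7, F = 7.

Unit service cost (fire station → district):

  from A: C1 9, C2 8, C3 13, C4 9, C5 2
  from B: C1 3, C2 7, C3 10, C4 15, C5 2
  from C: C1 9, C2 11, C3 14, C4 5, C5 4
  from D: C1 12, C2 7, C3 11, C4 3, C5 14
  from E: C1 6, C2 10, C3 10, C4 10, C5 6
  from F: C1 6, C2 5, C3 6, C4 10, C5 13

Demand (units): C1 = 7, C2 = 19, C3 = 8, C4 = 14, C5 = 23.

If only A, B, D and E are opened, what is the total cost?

Total cost: 372

Each district is assigned to its cheapest site among the open ones.
{A, B, D, E}: C1→B 3·7=21, C2→B 7·19=133, C3→B 10·8=80, C4→D 3·14=42, C5→A 2·23=46. Service 322; fixed 50; total 372.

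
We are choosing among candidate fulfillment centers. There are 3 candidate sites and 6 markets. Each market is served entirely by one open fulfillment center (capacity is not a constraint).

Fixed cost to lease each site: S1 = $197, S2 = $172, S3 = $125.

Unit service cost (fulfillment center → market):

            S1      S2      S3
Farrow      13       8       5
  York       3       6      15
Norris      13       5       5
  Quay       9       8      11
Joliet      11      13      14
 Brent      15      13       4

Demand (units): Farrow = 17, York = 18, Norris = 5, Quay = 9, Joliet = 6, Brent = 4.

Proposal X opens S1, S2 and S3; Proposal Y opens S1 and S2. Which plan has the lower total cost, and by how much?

Proposal Y is cheaper by 38.

Proposal X: {S1, S2, S3}: Farrow→S3 5·17=85, York→S1 3·18=54, Norris→S2 5·5=25, Quay→S2 8·9=72, Joliet→S1 11·6=66, Brent→S3 4·4=16. Service 318; fixed 494; total 812.
Proposal Y: {S1, S2}: Farrow→S2 8·17=136, York→S1 3·18=54, Norris→S2 5·5=25, Quay→S2 8·9=72, Joliet→S1 11·6=66, Brent→S2 13·4=52. Service 405; fixed 369; total 774.
Difference: |812 − 774| = 38.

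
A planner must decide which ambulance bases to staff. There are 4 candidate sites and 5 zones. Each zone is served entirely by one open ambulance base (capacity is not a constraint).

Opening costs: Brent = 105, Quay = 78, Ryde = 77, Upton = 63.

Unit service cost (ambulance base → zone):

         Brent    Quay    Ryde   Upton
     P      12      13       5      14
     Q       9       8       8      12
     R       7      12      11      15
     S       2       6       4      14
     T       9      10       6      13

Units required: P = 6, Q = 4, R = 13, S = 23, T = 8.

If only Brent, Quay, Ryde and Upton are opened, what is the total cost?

Total cost: 570

Each zone is assigned to its cheapest site among the open ones.
{Brent, Quay, Ryde, Upton}: P→Ryde 5·6=30, Q→Quay 8·4=32, R→Brent 7·13=91, S→Brent 2·23=46, T→Ryde 6·8=48. Service 247; fixed 323; total 570.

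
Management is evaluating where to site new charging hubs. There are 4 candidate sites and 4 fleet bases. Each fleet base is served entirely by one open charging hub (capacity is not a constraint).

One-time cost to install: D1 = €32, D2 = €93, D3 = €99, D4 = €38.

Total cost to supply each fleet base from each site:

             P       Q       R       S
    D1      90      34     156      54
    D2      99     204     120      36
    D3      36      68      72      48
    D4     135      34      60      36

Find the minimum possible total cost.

Minimum total cost: 290

For any fixed open set, each fleet base goes to its cheapest open site; total = fixed + service.
{D1, D4}: P→D1 90, Q→D1 34, R→D4 60, S→D4 36. Service 220; fixed 70; total 290.
{D3, D4}: service 166 + fixed 137 = 303
{D4}: P→D4 135, Q→D4 34, R→D4 60, S→D4 36. Service 265; fixed 38; total 303.
{D1, D2, D3, D4}: service 166 + fixed 262 = 428
No other subset beats 290.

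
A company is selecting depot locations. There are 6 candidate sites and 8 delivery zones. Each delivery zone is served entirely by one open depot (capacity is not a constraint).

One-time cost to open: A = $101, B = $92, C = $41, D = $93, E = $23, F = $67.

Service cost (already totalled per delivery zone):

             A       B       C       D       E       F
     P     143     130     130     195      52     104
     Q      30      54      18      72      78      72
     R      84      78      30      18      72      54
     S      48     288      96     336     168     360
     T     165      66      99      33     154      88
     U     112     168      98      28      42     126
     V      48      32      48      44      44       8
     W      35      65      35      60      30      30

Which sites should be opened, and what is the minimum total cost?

Open C and E; minimum total cost 475.

For any fixed open set, each delivery zone goes to its cheapest open site; total = fixed + service.
{C, E}: P→E 52, Q→C 18, R→C 30, S→C 96, T→C 99, U→E 42, V→E 44, W→E 30. Service 411; fixed 64; total 475.
{C, D, E}: service 319 + fixed 157 = 476
{C, E, F}: P→E 52, Q→C 18, R→C 30, S→C 96, T→F 88, U→E 42, V→F 8, W→E 30. Service 364; fixed 131; total 495.
{A, B, C, D, E, F}: P→E 52, Q→C 18, R→D 18, S→A 48, T→D 33, U→D 28, V→F 8, W→E 30. Service 235; fixed 417; total 652.
No other subset beats 475.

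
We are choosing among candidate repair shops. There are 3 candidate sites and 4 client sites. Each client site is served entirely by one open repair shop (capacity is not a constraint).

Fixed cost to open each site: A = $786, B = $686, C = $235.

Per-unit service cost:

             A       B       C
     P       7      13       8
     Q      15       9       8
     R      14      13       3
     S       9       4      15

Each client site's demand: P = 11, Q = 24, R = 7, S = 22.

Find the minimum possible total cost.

Minimum total cost: 866

For any fixed open set, each client site goes to its cheapest open site; total = fixed + service.
{C}: P→C 8·11=88, Q→C 8·24=192, R→C 3·7=21, S→C 15·22=330. Service 631; fixed 235; total 866.
{B}: service 538 + fixed 686 = 1224
{B, C}: service 389 + fixed 921 = 1310
{A, B, C}: service 378 + fixed 1707 = 2085
No other subset beats 866.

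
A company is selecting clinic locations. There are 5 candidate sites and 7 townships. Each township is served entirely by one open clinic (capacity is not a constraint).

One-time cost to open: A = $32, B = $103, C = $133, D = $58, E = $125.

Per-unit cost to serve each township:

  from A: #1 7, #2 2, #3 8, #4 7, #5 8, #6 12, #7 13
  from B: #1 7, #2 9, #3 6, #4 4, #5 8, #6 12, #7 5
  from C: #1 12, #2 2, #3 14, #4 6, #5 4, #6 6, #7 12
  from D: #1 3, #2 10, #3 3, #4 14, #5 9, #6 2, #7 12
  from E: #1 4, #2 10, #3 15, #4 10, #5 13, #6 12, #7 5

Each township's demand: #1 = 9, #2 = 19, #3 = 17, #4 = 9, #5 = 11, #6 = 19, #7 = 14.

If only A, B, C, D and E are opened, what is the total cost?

Each township is assigned to its cheapest site among the open ones.
{A, B, C, D, E}: #1→D 3·9=27, #2→A 2·19=38, #3→D 3·17=51, #4→B 4·9=36, #5→C 4·11=44, #6→D 2·19=38, #7→B 5·14=70. Service 304; fixed 451; total 755.

Total cost: 755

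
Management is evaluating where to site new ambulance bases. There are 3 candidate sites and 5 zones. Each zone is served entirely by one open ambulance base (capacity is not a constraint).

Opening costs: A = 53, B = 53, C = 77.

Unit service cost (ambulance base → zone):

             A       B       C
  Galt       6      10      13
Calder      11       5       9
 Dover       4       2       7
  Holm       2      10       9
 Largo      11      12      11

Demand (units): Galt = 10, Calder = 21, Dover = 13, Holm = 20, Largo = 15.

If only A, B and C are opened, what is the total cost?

Each zone is assigned to its cheapest site among the open ones.
{A, B, C}: Galt→A 6·10=60, Calder→B 5·21=105, Dover→B 2·13=26, Holm→A 2·20=40, Largo→A 11·15=165. Service 396; fixed 183; total 579.

Total cost: 579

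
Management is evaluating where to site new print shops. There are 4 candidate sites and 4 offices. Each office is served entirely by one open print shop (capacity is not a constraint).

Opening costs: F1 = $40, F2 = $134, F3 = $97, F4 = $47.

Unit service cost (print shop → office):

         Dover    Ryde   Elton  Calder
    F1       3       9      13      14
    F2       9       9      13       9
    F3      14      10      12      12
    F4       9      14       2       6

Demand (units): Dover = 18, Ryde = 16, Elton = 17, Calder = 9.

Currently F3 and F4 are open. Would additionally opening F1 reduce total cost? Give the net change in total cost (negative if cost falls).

Yes — net change −84 (cost falls by 84).

Current service cost with {F3, F4}: 410.
Adding F1: each office re-picks its cheapest; new service cost 286, saving 124.
Extra fixed cost: 40. Net change = 40 − 124 = -84.
(Totals: 554 → 470.)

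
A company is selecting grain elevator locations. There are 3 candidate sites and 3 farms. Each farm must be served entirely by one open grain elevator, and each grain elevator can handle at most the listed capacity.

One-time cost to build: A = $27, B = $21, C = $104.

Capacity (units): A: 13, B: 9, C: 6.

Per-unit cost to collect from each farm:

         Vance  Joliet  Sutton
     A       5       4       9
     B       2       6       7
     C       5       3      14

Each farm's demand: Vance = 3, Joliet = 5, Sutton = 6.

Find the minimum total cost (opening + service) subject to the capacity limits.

Minimum total cost: 116

Open {A, B}: Vance→B 2·3=6, Joliet→A 4·5=20, Sutton→B 7·6=42.
Loads: A carries 5/13, B carries 9/9. Service 68; fixed 48; total 116.
Next best feasible plan costs 125.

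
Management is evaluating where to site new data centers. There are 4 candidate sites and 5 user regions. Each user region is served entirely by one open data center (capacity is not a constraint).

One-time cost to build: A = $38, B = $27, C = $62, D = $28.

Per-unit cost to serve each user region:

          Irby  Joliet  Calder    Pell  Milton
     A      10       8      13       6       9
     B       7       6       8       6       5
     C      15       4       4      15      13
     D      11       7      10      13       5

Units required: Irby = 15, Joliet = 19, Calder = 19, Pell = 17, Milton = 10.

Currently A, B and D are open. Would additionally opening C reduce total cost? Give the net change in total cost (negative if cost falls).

Yes — net change −52 (cost falls by 52).

Current service cost with {A, B, D}: 523.
Adding C: each user region re-picks its cheapest; new service cost 409, saving 114.
Extra fixed cost: 62. Net change = 62 − 114 = -52.
(Totals: 616 → 564.)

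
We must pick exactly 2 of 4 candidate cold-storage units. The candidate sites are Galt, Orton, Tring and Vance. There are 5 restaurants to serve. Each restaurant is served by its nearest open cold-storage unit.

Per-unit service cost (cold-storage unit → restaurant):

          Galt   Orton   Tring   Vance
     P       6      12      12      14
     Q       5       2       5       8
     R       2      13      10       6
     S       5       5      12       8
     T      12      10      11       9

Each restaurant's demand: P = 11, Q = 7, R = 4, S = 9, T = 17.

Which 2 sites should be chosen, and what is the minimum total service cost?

Choose Galt and Orton; total service cost 303.

With exactly 2 open, each restaurant uses its cheapest among the chosen.
{Galt, Orton}: P→Galt 6·11=66, Q→Orton 2·7=14, R→Galt 2·4=8, S→Galt 5·9=45, T→Orton 10·17=170. Service cost 303.
{Galt, Vance}: service cost 307
{Galt, Tring}: service cost 341
Among all 6 size-2 choices, {Galt, Orton} is lowest.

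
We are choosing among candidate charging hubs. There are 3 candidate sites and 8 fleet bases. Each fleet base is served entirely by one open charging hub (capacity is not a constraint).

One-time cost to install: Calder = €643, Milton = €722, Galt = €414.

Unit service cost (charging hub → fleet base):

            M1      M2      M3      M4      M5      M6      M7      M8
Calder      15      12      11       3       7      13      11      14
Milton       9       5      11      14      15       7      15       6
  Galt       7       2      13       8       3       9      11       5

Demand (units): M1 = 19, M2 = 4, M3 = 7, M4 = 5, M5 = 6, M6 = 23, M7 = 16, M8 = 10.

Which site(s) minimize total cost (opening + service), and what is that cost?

Open Galt only; minimum total cost 1137.

For any fixed open set, each fleet base goes to its cheapest open site; total = fixed + service.
{Galt}: M1→Galt 7·19=133, M2→Galt 2·4=8, M3→Galt 13·7=91, M4→Galt 8·5=40, M5→Galt 3·6=18, M6→Galt 9·23=207, M7→Galt 11·16=176, M8→Galt 5·10=50. Service 723; fixed 414; total 1137.
{Milton}: M1→Milton 9·19=171, M2→Milton 5·4=20, M3→Milton 11·7=77, M4→Milton 14·5=70, M5→Milton 15·6=90, M6→Milton 7·23=161, M7→Milton 15·16=240, M8→Milton 6·10=60. Service 889; fixed 722; total 1611.
{Calder}: service 1082 + fixed 643 = 1725
{Calder, Milton, Galt}: service 638 + fixed 1779 = 2417
No other subset beats 1137.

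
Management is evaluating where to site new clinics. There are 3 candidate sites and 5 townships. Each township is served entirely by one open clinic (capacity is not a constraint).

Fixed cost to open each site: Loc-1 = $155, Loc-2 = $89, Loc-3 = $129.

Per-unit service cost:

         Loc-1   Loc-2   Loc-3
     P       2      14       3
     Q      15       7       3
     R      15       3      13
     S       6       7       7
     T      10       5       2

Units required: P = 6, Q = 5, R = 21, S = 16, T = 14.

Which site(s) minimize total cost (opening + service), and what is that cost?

Open Loc-2 only; minimum total cost 453.

For any fixed open set, each township goes to its cheapest open site; total = fixed + service.
{Loc-2}: P→Loc-2 14·6=84, Q→Loc-2 7·5=35, R→Loc-2 3·21=63, S→Loc-2 7·16=112, T→Loc-2 5·14=70. Service 364; fixed 89; total 453.
{Loc-2, Loc-3}: service 236 + fixed 218 = 454
{Loc-1, Loc-2}: P→Loc-1 2·6=12, Q→Loc-2 7·5=35, R→Loc-2 3·21=63, S→Loc-1 6·16=96, T→Loc-2 5·14=70. Service 276; fixed 244; total 520.
{Loc-1, Loc-2, Loc-3}: service 214 + fixed 373 = 587
No other subset beats 453.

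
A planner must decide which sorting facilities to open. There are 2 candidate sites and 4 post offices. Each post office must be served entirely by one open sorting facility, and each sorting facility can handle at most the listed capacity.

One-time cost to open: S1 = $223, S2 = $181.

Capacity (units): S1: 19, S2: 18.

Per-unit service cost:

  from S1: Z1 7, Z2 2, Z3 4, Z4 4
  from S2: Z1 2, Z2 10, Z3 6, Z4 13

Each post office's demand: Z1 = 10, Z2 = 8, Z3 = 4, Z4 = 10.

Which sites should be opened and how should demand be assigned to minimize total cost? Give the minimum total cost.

Open {S1, S2}: Z1→S2 2·10=20, Z2→S1 2·8=16, Z3→S2 6·4=24, Z4→S1 4·10=40.
Loads: S1 carries 18/19, S2 carries 14/18. Service 100; fixed 404; total 504.
Next best feasible plan costs 560.

Minimum total cost: 504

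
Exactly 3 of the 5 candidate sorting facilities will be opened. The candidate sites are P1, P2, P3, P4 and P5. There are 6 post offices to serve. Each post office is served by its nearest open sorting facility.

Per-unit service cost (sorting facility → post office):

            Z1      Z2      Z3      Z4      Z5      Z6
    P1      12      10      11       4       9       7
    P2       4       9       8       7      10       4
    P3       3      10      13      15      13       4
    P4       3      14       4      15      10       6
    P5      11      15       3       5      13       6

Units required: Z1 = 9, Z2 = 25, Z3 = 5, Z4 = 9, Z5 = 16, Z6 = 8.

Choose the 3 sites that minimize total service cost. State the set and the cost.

Choose P1, P2 and P4; total service cost 484.

With exactly 3 open, each post office uses its cheapest among the chosen.
{P1, P2, P4}: Z1→P4 3·9=27, Z2→P2 9·25=225, Z3→P4 4·5=20, Z4→P1 4·9=36, Z5→P1 9·16=144, Z6→P2 4·8=32. Service cost 484.
{P1, P2, P5}: service cost 488
{P1, P2, P3}: service cost 504
Among all 10 size-3 choices, {P1, P2, P4} is lowest.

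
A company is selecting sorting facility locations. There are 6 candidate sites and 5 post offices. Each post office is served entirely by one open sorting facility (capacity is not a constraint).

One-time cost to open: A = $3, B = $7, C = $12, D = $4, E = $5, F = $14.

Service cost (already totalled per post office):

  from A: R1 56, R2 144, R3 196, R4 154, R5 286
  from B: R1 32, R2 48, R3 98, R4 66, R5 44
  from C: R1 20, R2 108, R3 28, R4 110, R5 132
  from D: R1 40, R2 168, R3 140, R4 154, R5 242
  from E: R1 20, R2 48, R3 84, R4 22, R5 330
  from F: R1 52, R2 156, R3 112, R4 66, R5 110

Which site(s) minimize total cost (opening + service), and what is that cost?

For any fixed open set, each post office goes to its cheapest open site; total = fixed + service.
{B, C, E}: R1→C 20, R2→B 48, R3→C 28, R4→E 22, R5→B 44. Service 162; fixed 24; total 186.
{A, B, C, E}: R1→C 20, R2→B 48, R3→C 28, R4→E 22, R5→B 44. Service 162; fixed 27; total 189.
{B, C, D, E}: R1→C 20, R2→B 48, R3→C 28, R4→E 22, R5→B 44. Service 162; fixed 28; total 190.
{A, B, C, D, E, F}: service 162 + fixed 45 = 207
No other subset beats 186.

Open B, C and E; minimum total cost 186.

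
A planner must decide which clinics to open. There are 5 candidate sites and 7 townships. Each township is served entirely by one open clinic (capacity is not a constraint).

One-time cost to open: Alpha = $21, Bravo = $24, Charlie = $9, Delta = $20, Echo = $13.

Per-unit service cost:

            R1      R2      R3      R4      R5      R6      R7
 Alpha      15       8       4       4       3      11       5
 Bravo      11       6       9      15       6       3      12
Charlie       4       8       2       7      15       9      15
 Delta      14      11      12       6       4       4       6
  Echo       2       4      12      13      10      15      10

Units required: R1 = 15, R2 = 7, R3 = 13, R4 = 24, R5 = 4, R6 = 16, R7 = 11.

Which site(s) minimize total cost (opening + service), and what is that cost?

For any fixed open set, each township goes to its cheapest open site; total = fixed + service.
{Alpha, Bravo, Charlie, Echo}: R1→Echo 2·15=30, R2→Echo 4·7=28, R3→Charlie 2·13=26, R4→Alpha 4·24=96, R5→Alpha 3·4=12, R6→Bravo 3·16=48, R7→Alpha 5·11=55. Service 295; fixed 67; total 362.
{Alpha, Charlie, Delta, Echo}: R1→Echo 2·15=30, R2→Echo 4·7=28, R3→Charlie 2·13=26, R4→Alpha 4·24=96, R5→Alpha 3·4=12, R6→Delta 4·16=64, R7→Alpha 5·11=55. Service 311; fixed 63; total 374.
{Alpha, Bravo, Echo}: R1→Echo 2·15=30, R2→Echo 4·7=28, R3→Alpha 4·13=52, R4→Alpha 4·24=96, R5→Alpha 3·4=12, R6→Bravo 3·16=48, R7→Alpha 5·11=55. Service 321; fixed 58; total 379.
{Alpha, Bravo, Charlie, Delta, Echo}: service 295 + fixed 87 = 382
No other subset beats 362.

Open Alpha, Bravo, Charlie and Echo; minimum total cost 362.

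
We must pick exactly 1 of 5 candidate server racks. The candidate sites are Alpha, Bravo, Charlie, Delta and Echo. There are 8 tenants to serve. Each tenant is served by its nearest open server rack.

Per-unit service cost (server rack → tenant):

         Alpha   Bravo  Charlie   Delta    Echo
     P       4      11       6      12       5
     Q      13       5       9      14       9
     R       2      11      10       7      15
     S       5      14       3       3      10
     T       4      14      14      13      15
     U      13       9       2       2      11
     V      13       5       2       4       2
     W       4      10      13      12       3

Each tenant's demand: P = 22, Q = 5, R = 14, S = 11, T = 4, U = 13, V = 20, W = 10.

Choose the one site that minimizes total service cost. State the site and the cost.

Choose Charlie only; total service cost 602.

With exactly 1 open, each tenant uses its cheapest among the chosen.
{Charlie}: P→Charlie 6·22=132, Q→Charlie 9·5=45, R→Charlie 10·14=140, S→Charlie 3·11=33, T→Charlie 14·4=56, U→Charlie 2·13=26, V→Charlie 2·20=40, W→Charlie 13·10=130. Service cost 602.
{Alpha}: service cost 721
{Delta}: service cost 743
Among all 5 size-1 choices, {Charlie} is lowest.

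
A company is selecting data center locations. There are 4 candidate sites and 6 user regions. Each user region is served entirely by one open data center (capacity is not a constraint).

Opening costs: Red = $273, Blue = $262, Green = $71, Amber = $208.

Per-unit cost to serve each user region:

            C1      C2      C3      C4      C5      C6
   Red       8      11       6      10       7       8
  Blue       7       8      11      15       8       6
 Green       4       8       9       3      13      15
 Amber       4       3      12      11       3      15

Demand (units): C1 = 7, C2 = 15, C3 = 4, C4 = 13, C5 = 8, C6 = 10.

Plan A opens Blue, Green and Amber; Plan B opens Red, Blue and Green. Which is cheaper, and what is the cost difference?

Plan A: {Blue, Green, Amber}: C1→Green 4·7=28, C2→Amber 3·15=45, C3→Green 9·4=36, C4→Green 3·13=39, C5→Amber 3·8=24, C6→Blue 6·10=60. Service 232; fixed 541; total 773.
Plan B: {Red, Blue, Green}: C1→Green 4·7=28, C2→Blue 8·15=120, C3→Red 6·4=24, C4→Green 3·13=39, C5→Red 7·8=56, C6→Blue 6·10=60. Service 327; fixed 606; total 933.
Difference: |773 − 933| = 160.

Plan A is cheaper by 160.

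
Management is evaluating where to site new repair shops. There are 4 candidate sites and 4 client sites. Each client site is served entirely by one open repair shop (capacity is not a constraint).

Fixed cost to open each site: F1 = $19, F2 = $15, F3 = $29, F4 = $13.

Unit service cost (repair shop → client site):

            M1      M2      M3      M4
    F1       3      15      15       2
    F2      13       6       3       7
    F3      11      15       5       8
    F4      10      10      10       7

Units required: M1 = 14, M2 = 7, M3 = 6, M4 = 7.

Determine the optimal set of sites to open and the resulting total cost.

Open F1 and F2; minimum total cost 150.

For any fixed open set, each client site goes to its cheapest open site; total = fixed + service.
{F1, F2}: M1→F1 3·14=42, M2→F2 6·7=42, M3→F2 3·6=18, M4→F1 2·7=14. Service 116; fixed 34; total 150.
{F1, F2, F4}: M1→F1 3·14=42, M2→F2 6·7=42, M3→F2 3·6=18, M4→F1 2·7=14. Service 116; fixed 47; total 163.
{F1, F2, F3}: M1→F1 3·14=42, M2→F2 6·7=42, M3→F2 3·6=18, M4→F1 2·7=14. Service 116; fixed 63; total 179.
{F1, F2, F3, F4}: M1→F1 3·14=42, M2→F2 6·7=42, M3→F2 3·6=18, M4→F1 2·7=14. Service 116; fixed 76; total 192.
No other subset beats 150.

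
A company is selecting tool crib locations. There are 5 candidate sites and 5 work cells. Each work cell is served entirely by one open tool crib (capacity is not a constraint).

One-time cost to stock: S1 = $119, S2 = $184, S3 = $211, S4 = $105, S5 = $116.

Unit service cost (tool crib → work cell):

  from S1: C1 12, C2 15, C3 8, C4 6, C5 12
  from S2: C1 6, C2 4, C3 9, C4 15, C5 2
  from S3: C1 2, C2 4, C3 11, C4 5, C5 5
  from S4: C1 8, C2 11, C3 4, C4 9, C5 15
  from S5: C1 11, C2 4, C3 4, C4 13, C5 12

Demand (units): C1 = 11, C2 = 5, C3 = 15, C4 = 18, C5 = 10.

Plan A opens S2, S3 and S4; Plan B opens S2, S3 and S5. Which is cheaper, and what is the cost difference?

Plan A: {S2, S3, S4}: C1→S3 2·11=22, C2→S2 4·5=20, C3→S4 4·15=60, C4→S3 5·18=90, C5→S2 2·10=20. Service 212; fixed 500; total 712.
Plan B: {S2, S3, S5}: C1→S3 2·11=22, C2→S2 4·5=20, C3→S5 4·15=60, C4→S3 5·18=90, C5→S2 2·10=20. Service 212; fixed 511; total 723.
Difference: |712 − 723| = 11.

Plan A is cheaper by 11.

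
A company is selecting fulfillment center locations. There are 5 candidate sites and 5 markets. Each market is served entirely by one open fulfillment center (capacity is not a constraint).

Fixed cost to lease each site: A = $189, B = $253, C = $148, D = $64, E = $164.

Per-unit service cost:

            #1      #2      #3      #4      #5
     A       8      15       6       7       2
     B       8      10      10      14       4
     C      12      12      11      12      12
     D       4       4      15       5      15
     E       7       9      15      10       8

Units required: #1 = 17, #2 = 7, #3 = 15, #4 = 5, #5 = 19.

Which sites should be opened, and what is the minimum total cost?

For any fixed open set, each market goes to its cheapest open site; total = fixed + service.
{A, D}: #1→D 4·17=68, #2→D 4·7=28, #3→A 6·15=90, #4→D 5·5=25, #5→A 2·19=38. Service 249; fixed 253; total 502.
{A}: service 404 + fixed 189 = 593
{A, C, D}: service 249 + fixed 401 = 650
{A, B, C, D, E}: service 249 + fixed 818 = 1067
No other subset beats 502.

Open A and D; minimum total cost 502.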